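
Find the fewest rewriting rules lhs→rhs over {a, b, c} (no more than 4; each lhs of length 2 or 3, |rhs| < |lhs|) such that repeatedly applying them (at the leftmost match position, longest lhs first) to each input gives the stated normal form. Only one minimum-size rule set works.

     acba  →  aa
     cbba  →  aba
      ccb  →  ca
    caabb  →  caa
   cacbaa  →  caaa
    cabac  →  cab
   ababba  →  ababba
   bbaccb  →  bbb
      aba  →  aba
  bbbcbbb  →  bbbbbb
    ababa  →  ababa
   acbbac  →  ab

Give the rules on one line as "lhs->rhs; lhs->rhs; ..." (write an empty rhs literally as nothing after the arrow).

  | acba => cba => aa
  | cbba => aba
  | ccb => ca
  | caabb => caab => caa

aab->aa; ac->c; bc->b; cb->a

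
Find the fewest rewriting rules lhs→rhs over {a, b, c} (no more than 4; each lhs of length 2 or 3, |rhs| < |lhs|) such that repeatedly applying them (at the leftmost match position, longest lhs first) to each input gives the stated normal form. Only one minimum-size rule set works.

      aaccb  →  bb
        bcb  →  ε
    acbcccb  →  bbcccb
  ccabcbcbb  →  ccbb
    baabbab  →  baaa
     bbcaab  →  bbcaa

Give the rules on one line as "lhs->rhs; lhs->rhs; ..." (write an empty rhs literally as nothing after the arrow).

  | aaccb => abcb => acb => bb
  | bcb => ε
  | acbcccb => bbcccb
  | ccabcbcbb => ccacbcbb => ccbbcbb => ccbb

ab->a; ac->b; bcb->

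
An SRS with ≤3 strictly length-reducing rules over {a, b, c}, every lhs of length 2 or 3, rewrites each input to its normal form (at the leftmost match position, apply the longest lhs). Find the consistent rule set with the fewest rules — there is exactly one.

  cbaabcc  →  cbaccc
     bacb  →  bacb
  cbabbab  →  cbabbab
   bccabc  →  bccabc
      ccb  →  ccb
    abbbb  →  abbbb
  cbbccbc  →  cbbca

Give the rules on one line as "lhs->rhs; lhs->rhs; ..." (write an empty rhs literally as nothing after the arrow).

  | cbaabcc => cbaccc
  | bacb
  | cbabbab
  | bccabc

aab->ac; cbc->a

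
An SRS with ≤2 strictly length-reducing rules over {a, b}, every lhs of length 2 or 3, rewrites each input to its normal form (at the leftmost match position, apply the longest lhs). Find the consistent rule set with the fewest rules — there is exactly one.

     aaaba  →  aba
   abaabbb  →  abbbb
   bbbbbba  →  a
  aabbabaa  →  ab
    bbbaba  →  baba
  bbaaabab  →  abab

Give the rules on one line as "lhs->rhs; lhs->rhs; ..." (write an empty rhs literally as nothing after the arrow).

aa->; bba->a

  | aaaba => aba
  | abaabbb => abbbb
  | bbbbbba => bbbba => bba => a
  | aabbabaa => bbabaa => abaa => ab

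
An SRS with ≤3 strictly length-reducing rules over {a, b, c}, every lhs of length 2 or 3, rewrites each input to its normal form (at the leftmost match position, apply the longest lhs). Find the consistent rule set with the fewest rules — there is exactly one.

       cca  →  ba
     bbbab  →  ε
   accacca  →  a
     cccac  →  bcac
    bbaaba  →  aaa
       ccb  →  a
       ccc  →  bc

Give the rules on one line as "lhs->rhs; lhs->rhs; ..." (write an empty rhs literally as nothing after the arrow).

  | cca => ba
  | bbbab => abab => ab => ε
  | accacca => abacca => acca => aba => a
  | cccac => bcac

ab->; bb->a; cc->b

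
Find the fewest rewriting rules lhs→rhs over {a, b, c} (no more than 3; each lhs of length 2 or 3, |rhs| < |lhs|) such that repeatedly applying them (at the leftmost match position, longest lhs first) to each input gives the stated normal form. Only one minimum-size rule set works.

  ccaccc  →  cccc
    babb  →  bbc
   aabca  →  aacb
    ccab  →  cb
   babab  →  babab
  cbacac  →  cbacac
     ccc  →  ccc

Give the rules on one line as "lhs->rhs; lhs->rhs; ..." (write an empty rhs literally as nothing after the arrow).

  | ccaccc => cccc
  | babb => bbc
  | aabca => aacb
  | ccab => cb

abb->bc; bca->cb; cca->c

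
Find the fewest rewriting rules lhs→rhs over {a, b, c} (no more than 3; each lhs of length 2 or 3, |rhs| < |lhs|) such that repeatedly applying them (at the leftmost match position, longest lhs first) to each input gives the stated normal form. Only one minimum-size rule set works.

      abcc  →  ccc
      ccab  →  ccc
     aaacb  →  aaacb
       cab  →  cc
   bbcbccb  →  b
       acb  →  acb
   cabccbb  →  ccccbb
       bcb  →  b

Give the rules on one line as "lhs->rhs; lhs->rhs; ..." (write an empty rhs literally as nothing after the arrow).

ab->c; bc->

  | abcc => ccc
  | ccab => ccc
  | aaacb
  | cab => cc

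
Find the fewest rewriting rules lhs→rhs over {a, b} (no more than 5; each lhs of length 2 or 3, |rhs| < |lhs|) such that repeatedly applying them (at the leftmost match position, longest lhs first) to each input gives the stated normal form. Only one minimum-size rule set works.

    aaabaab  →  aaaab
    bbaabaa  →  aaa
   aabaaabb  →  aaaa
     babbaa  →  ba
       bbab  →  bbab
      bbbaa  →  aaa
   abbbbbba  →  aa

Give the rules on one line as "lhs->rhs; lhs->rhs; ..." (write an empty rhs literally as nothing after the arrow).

aba->a; abb->a; baa->b; bbb->a

  | aaabaab => aaaab
  | bbaabaa => bbbaa => aaa
  | aabaaabb => aaaabb => aaaa
  | babbaa => baaa => ba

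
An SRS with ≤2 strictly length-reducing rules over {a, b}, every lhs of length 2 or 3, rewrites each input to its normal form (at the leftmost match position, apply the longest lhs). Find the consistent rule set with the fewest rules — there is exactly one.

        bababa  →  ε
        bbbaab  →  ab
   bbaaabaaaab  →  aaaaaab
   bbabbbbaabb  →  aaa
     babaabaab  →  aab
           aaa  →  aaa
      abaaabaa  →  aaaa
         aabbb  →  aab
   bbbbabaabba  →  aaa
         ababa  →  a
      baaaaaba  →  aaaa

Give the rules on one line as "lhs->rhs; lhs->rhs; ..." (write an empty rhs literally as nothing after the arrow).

ba->; bb->

  | bababa => baba => ba => ε
  | bbbaab => baab => ab
  | bbaaabaaaab => aaabaaaab => aaaaaab
  | bbabbbbaabb => abbbbaabb => abbaabb => aaabb => aaa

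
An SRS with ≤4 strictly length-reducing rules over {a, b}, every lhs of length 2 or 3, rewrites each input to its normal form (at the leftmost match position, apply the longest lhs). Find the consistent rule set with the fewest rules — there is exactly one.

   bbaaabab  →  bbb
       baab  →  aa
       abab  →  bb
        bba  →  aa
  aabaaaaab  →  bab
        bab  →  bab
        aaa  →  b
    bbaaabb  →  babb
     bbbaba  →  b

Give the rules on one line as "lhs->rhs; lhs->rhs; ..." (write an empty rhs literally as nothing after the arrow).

aaa->b; aab->ba; aba->b; bba->aa

  | bbaaabab => aaaabab => babab => bbb
  | baab => bba => aa
  | abab => bb
  | bba => aa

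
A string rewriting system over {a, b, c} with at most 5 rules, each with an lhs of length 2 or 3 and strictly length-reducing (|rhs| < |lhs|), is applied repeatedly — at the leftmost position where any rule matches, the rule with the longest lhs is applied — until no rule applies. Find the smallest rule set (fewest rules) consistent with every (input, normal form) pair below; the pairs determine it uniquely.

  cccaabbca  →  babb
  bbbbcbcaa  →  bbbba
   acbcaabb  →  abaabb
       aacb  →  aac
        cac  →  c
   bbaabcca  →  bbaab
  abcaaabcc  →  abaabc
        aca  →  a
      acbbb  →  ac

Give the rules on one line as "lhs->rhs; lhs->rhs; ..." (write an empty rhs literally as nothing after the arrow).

  | cccaabbca => bcaabbca => babbca => babb
  | bbbbcbcaa => bbbbccaa => bbbbcaa => bbbba
  | acbcaabb => accaabb => abaabb
  | aacb => aac

bcc->bc; ca->; cb->c; cc->b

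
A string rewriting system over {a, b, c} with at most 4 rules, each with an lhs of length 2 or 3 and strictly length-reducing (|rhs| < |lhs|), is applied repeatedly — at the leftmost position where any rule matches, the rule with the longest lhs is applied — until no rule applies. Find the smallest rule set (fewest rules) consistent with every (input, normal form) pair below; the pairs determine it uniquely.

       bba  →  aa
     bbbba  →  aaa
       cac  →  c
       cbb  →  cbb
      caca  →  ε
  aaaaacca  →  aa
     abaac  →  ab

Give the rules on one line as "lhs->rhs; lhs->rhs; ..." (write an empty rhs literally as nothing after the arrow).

  | bba => aa
  | bbbba => bbaa => aaa
  | cac => c
  | cbb

aac->; bba->aa; ca->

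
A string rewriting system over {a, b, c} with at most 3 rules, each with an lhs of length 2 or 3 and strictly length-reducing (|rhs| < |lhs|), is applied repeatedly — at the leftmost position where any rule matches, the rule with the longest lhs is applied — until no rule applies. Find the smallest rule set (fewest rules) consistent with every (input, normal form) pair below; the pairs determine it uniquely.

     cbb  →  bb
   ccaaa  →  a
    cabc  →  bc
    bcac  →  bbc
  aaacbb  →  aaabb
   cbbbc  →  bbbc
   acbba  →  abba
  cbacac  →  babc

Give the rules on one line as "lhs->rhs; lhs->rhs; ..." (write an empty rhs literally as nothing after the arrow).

ca->; cac->bc; cb->b

  | cbb => bb
  | ccaaa => caa => a
  | cabc => bc
  | bcac => bbc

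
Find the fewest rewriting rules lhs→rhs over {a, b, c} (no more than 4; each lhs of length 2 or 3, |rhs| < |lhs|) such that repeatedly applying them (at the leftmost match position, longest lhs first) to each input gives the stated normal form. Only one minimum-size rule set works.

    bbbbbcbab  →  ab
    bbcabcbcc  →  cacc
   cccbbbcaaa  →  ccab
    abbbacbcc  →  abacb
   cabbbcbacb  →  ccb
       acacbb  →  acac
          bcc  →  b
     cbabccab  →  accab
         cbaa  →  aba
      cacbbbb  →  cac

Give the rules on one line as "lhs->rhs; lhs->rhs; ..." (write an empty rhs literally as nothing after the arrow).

  | bbbbbcbab => bbbcbab => bcbab => bbab => ab
  | bbcabcbcc => cabcbcc => cabbcc => cacc
  | cccbbbcaaa => cccbcaaa => cccbaaa => ccabaa => ccab
  | abbbacbcc => abacbcc => abacbc => abacb

aa->; bb->; bc->b; cba->ab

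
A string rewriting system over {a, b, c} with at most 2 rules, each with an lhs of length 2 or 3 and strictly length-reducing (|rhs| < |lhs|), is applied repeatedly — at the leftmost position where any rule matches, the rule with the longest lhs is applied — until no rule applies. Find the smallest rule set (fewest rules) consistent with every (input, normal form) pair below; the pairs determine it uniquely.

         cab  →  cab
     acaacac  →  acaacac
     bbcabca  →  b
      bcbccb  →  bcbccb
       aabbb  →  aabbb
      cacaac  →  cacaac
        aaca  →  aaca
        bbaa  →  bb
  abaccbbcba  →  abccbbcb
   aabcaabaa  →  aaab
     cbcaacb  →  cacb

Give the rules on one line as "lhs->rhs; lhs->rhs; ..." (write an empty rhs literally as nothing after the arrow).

  | cab
  | acaacac
  | bbcabca => bbca => b
  | bcbccb

ba->b; bca->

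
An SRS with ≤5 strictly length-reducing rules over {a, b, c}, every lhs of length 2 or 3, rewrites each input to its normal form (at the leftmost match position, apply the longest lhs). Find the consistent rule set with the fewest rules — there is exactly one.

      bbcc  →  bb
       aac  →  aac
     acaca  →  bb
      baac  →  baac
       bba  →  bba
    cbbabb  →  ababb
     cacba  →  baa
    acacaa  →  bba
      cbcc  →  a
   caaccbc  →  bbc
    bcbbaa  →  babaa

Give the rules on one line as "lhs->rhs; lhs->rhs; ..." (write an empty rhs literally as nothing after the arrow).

  | bbcc => bb
  | aac
  | acaca => abca => bca => bb
  | baac

abc->bc; ca->b; cb->a; cc->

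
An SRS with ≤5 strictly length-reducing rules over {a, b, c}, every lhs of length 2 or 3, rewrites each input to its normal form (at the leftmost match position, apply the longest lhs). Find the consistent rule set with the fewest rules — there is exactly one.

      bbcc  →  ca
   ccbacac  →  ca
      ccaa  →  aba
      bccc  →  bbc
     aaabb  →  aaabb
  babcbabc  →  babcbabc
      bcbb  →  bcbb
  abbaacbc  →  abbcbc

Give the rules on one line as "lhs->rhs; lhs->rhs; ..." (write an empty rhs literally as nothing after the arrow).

ac->c; bbb->ca; cc->b; cca->ab

  | bbcc => bbb => ca
  | ccbacac => bbacac => bbcac => bbcc => bbb => ca
  | ccaa => aba
  | bccc => bbc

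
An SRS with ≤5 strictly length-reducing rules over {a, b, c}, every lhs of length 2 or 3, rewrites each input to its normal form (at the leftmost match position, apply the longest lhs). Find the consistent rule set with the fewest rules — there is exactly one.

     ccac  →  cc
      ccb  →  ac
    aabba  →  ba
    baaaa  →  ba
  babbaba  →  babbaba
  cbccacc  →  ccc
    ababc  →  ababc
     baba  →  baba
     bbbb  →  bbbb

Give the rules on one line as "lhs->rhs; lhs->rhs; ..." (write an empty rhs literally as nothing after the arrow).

aa->c; ca->; cb->; ccb->ac

  | ccac => cc
  | ccb => ac
  | aabba => cbba => ba
  | baaaa => bcaa => ba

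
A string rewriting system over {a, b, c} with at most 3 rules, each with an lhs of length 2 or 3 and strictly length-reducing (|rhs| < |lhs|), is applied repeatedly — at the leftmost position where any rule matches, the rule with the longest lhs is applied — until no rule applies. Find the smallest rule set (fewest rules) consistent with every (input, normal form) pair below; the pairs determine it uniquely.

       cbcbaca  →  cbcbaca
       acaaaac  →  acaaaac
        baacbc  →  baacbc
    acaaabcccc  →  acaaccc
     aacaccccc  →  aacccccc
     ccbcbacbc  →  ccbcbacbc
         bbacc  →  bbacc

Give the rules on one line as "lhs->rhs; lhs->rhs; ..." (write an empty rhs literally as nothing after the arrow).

abc->; cac->cc

  | cbcbaca
  | acaaaac
  | baacbc
  | acaaabcccc => acaaccc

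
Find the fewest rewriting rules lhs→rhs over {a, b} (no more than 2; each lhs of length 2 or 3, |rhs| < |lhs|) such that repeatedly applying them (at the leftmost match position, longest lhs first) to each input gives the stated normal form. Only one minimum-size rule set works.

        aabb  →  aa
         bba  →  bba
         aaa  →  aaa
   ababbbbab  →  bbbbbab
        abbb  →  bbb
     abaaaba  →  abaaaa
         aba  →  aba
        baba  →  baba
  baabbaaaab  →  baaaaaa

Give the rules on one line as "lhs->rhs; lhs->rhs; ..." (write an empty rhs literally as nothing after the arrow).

aab->aa; abb->bb

  | aabb => aab => aa
  | bba
  | aaa
  | ababbbbab => abbbbbab => bbbbbab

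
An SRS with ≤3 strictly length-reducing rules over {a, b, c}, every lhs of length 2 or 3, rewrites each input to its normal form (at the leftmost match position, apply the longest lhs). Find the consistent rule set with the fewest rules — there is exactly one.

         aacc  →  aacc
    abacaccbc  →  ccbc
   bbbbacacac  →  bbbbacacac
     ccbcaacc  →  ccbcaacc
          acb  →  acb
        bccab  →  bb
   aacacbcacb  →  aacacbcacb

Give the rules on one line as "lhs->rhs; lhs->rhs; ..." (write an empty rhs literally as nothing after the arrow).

aba->c; cca->

  | aacc
  | abacaccbc => ccaccbc => ccbc
  | bbbbacacac
  | ccbcaacc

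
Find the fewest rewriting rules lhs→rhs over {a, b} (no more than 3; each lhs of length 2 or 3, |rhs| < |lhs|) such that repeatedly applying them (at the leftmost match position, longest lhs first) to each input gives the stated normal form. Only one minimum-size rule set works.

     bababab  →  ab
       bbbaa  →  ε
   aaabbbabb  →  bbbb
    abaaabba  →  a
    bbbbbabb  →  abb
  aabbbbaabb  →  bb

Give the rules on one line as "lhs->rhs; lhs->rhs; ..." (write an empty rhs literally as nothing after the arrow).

aa->; aba->bb; ba->a

  | bababab => ababab => bbbab => bbab => bab => ab
  | bbbaa => bbaa => baa => aa => ε
  | aaabbbabb => abbbabb => abbabb => ababb => bbbb
  | abaaabba => bbaabba => baabba => aabba => bba => ba => a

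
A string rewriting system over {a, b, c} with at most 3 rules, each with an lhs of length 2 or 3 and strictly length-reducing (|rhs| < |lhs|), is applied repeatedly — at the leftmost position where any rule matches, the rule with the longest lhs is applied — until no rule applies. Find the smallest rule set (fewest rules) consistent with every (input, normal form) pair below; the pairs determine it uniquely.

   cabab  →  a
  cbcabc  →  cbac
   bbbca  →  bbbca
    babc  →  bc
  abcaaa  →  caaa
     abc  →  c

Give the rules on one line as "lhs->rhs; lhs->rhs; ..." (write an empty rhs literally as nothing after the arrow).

  | cabab => aab => a
  | cbcabc => cbac
  | bbbca
  | babc => bc

ab->; cab->a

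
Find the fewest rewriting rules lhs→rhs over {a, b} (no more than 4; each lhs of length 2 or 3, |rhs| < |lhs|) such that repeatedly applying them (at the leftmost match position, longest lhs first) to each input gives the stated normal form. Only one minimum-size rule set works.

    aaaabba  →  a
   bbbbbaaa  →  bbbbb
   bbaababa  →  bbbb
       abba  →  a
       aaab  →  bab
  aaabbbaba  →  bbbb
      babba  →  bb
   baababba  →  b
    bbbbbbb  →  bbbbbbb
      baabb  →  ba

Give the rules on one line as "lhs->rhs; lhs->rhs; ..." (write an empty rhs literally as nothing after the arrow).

  | aaaabba => baabba => abba => baa => a
  | bbbbbaaa => bbbbbaa => bbbbba => bbbbb
  | bbaababa => bbababa => bbbaba => bbbba => bbbb
  | abba => baa => a

aa->b; abb->ba; baa->a; bba->bb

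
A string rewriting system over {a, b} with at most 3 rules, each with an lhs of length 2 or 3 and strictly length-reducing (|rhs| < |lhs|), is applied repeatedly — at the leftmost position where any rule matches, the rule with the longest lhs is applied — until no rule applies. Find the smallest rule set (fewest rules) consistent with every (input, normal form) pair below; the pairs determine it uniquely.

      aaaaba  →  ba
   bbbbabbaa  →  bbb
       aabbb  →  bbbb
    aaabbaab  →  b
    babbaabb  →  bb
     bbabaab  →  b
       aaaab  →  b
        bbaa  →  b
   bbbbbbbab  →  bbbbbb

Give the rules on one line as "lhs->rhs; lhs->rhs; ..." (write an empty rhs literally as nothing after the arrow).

aa->b; baa->; bab->

  | aaaaba => baaba => ba
  | bbbbabbaa => bbbbaa => bbb
  | aabbb => bbbb
  | aaabbaab => babbaab => baab => b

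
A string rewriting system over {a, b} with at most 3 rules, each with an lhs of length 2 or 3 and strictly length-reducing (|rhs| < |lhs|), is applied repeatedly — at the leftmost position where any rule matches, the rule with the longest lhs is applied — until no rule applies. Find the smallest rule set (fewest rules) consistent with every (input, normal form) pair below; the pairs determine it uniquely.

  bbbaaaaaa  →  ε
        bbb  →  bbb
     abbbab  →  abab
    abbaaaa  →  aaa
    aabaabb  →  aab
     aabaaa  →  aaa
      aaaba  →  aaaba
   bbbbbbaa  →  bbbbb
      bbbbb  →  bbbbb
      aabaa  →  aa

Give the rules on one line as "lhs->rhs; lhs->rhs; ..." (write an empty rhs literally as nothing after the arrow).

  | bbbaaaaaa => bbaaaa => baa => ε
  | bbb
  | abbbab => abbab => abab
  | abbaaaa => abaaaa => aaa

abb->ab; baa->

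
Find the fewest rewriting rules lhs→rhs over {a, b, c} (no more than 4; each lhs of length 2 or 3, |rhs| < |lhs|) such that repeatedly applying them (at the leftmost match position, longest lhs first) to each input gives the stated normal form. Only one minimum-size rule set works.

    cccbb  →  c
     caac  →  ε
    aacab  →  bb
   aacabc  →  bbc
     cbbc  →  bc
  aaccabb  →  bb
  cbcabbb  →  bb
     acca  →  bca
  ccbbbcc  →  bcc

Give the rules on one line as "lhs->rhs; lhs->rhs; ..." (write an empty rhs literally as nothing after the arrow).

  | cccbb => ccb => c
  | caac => cab => cb => ε
  | aacab => abab => bab => bb
  | aacabc => ababc => babc => bbc

ab->b; ac->b; cb->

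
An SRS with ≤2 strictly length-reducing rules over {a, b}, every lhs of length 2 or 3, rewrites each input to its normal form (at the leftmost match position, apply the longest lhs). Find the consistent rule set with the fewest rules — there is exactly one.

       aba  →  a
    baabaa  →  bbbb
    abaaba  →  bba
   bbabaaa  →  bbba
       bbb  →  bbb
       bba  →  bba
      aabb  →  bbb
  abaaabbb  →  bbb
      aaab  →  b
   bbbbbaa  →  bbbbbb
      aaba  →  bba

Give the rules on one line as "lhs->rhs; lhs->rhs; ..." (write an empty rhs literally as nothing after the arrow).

aa->b; ab->

  | aba => a
  | baabaa => bbbaa => bbbb
  | abaaba => aaba => bba
  | bbabaaa => bbaaa => bbba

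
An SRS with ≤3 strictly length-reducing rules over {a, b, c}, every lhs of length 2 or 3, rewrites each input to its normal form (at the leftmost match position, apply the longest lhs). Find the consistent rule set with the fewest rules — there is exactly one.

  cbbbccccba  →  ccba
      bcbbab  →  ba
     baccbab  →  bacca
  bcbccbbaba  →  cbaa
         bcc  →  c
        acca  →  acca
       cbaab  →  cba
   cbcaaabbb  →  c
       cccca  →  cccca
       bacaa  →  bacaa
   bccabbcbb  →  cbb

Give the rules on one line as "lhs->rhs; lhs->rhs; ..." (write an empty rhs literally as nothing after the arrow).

  | cbbbccccba => cbbcccba => cbccba => ccba
  | bcbbab => bbab => ba
  | baccbab => bacca
  | bcbccbbaba => bccbbaba => cbbaba => cbaa

ab->; bab->a; bc->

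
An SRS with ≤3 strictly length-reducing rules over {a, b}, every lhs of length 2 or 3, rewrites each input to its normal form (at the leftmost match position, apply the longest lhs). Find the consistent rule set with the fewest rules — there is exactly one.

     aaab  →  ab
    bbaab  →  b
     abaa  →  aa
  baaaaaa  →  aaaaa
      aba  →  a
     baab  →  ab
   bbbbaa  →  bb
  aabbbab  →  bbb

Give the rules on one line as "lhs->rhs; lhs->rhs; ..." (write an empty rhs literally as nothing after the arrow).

aab->b; ba->

  | aaab => ab
  | bbaab => bab => b
  | abaa => aa
  | baaaaaa => aaaaa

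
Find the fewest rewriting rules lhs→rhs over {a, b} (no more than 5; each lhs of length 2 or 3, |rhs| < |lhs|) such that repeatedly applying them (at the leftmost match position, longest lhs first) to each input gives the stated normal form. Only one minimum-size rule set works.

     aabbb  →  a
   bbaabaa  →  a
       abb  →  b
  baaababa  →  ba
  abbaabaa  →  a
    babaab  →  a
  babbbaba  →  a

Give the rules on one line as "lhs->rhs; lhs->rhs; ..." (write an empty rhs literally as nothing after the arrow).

  | aabbb => abbb => bb => a
  | bbaabaa => aaabaa => aabaa => abaa => aa => a
  | abb => b
  | baaababa => bababa => baba => ba

aa->a; ab->; baa->b; bb->a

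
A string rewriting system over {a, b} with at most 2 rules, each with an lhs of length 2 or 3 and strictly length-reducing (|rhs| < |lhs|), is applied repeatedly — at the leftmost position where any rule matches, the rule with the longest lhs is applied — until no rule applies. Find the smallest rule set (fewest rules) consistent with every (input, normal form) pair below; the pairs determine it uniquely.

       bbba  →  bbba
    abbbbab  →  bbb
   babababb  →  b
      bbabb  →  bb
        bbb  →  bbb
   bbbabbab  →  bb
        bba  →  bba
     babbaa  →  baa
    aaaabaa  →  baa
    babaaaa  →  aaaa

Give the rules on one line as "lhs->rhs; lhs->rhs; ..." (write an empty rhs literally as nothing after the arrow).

ab->b; bab->

  | bbba
  | abbbbab => bbbbab => bbb
  | babababb => ababb => babb => b
  | bbabb => bb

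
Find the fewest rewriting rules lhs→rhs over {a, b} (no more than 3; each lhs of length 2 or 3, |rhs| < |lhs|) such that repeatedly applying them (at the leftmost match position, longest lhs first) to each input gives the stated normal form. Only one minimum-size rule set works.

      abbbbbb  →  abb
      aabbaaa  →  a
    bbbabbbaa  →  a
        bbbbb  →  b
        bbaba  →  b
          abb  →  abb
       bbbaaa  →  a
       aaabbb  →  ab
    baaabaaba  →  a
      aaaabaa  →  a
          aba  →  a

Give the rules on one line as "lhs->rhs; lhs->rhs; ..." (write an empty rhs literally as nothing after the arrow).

  | abbbbbb => abbbb => abb
  | aabbaaa => abbaaa => abaa => aa => a
  | bbbabbbaa => babbbaa => bbbaa => baa => a
  | bbbbb => bbb => b

aa->a; ba->; bbb->b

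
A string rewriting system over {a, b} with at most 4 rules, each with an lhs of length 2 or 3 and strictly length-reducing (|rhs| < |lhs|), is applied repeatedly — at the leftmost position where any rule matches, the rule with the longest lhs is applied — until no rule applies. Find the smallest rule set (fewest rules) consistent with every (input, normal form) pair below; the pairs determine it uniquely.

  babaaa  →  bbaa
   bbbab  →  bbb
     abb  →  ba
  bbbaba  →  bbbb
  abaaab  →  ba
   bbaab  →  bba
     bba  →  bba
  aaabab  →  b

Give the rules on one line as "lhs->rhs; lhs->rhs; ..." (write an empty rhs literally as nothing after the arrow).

  | babaaa => bbaa
  | bbbab => bbb
  | abb => ba
  | bbbaba => bbbb

ab->; aba->b; abb->ba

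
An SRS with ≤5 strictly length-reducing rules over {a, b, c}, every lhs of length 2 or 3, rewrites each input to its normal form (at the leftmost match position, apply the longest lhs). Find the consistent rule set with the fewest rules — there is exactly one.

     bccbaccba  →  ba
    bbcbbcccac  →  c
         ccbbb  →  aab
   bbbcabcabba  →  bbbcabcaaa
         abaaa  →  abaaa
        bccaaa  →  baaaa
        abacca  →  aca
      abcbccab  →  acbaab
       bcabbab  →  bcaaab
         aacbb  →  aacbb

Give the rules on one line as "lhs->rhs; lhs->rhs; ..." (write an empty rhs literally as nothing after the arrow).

  | bccbaccba => babaccba => bacba => ba
  | bbcbbcccac => bcbbcccac => cbbcccac => cbbacac => cbac => c
  | ccbbb => abbb => aab
  | bbbcabcabba => bbbcabcaaa

abb->aa; bac->; bcb->cb; cc->a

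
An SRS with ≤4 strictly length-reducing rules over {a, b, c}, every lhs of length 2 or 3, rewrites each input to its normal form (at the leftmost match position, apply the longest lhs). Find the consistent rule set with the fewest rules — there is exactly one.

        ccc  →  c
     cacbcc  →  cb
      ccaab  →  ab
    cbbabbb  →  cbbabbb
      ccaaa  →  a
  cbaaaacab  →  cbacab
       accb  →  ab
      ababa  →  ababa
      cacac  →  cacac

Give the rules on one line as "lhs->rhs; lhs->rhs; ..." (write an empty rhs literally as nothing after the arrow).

aa->a; acb->b; cc->

  | ccc => c
  | cacbcc => cbcc => cb
  | ccaab => aab => ab
  | cbbabbb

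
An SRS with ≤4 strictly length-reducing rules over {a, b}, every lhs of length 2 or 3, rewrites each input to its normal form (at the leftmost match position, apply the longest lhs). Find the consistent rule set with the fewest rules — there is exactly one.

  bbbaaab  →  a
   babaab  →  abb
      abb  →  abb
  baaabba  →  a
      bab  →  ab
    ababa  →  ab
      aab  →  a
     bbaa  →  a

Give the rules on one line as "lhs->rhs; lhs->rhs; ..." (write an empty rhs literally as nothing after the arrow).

  | bbbaaab => bbaaab => baaab => aaab => aab => aa => a
  | babaab => abaab => abab => abb
  | abb
  | baaabba => aaabba => aabba => aaba => aaa => aa => a

aa->a; aab->aa; aba->ab; ba->a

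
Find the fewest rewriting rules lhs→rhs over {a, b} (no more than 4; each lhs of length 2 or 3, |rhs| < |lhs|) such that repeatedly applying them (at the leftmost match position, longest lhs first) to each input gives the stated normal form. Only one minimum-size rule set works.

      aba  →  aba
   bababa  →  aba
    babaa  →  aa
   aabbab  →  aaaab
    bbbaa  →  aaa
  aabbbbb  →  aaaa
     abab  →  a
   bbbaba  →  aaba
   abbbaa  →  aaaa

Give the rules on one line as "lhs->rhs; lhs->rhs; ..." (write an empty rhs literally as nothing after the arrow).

bab->; bb->a; bbb->a

  | aba
  | bababa => aba
  | babaa => aa
  | aabbab => aaaab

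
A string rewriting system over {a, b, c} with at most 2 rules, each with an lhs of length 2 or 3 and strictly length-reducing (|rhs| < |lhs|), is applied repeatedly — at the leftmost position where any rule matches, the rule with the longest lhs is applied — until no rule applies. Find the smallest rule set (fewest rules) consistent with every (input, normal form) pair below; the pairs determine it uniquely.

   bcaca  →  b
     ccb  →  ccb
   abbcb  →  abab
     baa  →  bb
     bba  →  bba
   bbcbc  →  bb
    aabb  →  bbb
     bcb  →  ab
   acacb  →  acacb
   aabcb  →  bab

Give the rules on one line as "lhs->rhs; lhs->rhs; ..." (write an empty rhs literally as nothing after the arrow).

  | bcaca => aaca => bca => aa => b
  | ccb
  | abbcb => abab
  | baa => bb

aa->b; bc->a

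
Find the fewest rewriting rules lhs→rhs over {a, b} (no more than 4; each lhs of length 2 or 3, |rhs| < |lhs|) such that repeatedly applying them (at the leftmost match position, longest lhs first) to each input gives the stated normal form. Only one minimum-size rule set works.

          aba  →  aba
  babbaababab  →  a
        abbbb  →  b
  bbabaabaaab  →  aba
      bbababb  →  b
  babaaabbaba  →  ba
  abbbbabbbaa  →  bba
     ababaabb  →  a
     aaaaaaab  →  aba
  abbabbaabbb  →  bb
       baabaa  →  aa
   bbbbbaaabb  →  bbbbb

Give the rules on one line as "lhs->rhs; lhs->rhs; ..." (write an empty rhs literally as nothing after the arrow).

  | aba
  | babbaababab => baababab => bababab => abab => a
  | abbbb => babb => b
  | bbabaabaaab => baabaaab => babaaab => aaab => aba

aab->ba; abb->ba; baa->ba; bab->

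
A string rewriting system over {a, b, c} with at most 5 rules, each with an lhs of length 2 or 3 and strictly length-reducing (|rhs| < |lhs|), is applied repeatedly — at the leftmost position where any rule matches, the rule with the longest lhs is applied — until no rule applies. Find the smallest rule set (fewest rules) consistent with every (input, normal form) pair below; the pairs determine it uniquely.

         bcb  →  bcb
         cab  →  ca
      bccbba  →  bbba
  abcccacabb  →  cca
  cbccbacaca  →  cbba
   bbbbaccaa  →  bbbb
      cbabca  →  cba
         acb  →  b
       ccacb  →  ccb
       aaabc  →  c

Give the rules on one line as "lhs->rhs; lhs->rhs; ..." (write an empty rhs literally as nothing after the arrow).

aa->c; ab->a; ac->; bcc->b

  | bcb
  | cab => ca
  | bccbba => bbba
  | abcccacabb => acccacabb => ccacabb => ccabb => ccab => cca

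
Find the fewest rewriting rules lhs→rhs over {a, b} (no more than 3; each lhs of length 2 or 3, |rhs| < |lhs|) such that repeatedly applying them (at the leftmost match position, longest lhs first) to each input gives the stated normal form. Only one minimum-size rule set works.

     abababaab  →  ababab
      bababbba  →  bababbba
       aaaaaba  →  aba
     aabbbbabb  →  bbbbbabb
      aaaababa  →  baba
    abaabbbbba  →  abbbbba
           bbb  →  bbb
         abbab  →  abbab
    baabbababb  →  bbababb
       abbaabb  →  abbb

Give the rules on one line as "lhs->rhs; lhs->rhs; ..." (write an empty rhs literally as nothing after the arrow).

  | abababaab => ababab
  | bababbba
  | aaaaaba => baaaba => aba
  | aabbbbabb => bbbbbabb

aa->b; baa->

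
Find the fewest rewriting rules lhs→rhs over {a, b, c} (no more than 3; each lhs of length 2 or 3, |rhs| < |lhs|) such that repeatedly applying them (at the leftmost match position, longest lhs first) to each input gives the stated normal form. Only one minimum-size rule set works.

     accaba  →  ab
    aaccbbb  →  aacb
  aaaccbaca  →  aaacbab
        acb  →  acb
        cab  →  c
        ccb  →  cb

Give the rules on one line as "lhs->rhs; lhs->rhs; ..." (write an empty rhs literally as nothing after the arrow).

bb->c; ca->b; cc->c

  | accaba => acaba => abba => aca => ab
  | aaccbbb => aacbbb => aaccb => aacb
  | aaaccbaca => aaacbaca => aaacbab
  | acb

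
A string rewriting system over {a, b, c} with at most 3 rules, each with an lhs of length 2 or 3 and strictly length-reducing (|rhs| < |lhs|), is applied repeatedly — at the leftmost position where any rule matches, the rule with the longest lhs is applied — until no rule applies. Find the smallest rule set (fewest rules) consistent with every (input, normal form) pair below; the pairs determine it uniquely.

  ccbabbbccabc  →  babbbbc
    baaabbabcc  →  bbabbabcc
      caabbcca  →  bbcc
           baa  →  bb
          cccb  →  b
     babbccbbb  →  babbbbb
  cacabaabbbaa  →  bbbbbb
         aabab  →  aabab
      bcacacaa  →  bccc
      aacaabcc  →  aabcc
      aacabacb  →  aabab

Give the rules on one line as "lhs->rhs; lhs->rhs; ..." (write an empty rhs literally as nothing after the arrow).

baa->bb; ca->c; cb->b

  | ccbabbbccabc => cbabbbccabc => babbbccabc => babbbccbc => babbbcbc => babbbbc
  | baaabbabcc => bbabbabcc
  | caabbcca => cabbcca => cbbcca => bbcca => bbcc
  | baa => bb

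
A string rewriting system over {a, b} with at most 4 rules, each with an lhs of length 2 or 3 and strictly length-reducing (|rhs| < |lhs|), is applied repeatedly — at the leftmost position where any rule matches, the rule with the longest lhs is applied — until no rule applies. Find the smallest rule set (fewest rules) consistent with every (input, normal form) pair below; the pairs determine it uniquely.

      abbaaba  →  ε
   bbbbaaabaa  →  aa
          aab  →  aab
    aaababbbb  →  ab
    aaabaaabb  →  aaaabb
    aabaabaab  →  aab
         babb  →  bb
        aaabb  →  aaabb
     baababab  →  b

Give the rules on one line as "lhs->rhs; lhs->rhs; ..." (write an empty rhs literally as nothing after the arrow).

aba->; ba->; bbb->ba

  | abbaaba => ababa => ba => ε
  | bbbbaaabaa => babaaabaa => baaabaa => aabaa => aa
  | aab
  | aaababbbb => aabbbb => aabab => ab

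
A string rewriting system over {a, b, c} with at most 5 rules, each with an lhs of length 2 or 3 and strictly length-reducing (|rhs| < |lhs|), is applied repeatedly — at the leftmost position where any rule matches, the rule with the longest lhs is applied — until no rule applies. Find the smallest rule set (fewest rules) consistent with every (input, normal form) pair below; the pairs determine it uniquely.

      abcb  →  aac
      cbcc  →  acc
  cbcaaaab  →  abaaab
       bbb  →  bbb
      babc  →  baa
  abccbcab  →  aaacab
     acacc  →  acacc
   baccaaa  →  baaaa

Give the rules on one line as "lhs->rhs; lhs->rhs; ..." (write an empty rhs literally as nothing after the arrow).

bc->a; bcb->ac; caa->ba; cb->a

  | abcb => aac
  | cbcc => acc
  | cbcaaaab => acaaaab => abaaab
  | bbb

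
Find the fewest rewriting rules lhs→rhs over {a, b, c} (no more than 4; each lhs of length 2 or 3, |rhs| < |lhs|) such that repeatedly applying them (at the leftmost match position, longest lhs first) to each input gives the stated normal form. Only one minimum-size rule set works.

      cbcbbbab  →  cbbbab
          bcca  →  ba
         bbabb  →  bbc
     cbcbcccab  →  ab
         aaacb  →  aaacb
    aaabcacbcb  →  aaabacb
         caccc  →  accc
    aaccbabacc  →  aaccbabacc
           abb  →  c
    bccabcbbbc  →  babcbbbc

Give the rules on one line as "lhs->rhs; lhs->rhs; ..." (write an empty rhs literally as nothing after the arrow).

abb->c; ca->a; cbc->c

  | cbcbbbab => cbbbab
  | bcca => bca => ba
  | bbabb => bbc
  | cbcbcccab => cbcccab => cccab => ccab => cab => ab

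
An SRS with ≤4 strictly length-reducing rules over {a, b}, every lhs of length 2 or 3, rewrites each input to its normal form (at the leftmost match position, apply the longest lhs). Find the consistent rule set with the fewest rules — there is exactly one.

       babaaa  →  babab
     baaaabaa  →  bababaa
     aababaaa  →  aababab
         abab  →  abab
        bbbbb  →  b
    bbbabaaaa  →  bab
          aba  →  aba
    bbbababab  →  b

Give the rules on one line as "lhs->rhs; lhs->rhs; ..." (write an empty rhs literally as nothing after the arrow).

aaa->ab; bb->b; bba->b

  | babaaa => babab
  | baaaabaa => bababaa
  | aababaaa => aababab
  | abab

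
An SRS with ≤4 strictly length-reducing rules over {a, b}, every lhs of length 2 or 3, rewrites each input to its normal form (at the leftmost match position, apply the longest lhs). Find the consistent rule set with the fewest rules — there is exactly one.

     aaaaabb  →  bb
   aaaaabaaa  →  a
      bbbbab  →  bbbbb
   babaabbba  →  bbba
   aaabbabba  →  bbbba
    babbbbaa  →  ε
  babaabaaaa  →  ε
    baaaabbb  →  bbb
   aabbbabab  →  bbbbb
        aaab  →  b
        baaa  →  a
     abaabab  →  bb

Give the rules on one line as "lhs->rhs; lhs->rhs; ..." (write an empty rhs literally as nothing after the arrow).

  | aaaaabb => aaabb => abb => bb
  | aaaaabaaa => aaabaaa => abaaa => baaa => aaa => a
  | bbbbab => bbbbb
  | babaabbba => bbaabbba => baabbba => aabbba => bbba

aa->; ab->b; baa->aa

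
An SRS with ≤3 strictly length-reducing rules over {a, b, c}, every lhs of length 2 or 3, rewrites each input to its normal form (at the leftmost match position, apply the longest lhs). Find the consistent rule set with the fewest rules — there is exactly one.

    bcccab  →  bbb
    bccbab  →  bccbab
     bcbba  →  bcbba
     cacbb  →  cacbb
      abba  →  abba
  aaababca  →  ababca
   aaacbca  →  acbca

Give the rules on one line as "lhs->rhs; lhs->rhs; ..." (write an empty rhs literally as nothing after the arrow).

  | bcccab => bbaab => bbb
  | bccbab
  | bcbba
  | cacbb

aa->; ccc->ba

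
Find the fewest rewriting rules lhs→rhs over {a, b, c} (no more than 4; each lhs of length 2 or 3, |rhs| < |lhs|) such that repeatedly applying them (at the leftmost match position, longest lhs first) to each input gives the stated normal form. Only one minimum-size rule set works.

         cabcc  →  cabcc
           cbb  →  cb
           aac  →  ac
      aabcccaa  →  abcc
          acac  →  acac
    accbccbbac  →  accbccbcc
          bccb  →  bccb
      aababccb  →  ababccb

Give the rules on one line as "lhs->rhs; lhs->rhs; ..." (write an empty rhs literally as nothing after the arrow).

  | cabcc
  | cbb => cb
  | aac => ac
  | aabcccaa => abcccaa => abcc

aa->a; bb->b; bba->bc; caa->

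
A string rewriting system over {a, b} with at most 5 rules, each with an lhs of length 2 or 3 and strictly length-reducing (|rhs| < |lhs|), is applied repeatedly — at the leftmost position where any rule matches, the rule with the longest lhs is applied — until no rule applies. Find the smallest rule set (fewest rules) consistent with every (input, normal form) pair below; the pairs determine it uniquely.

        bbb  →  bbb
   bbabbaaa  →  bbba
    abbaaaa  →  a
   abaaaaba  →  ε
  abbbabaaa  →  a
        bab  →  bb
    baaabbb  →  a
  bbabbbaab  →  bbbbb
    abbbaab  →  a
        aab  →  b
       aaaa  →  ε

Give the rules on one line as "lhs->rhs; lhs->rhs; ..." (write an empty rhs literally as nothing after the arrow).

  | bbb
  | bbabbaaa => bbbbaaa => bbba
  | abbaaaa => abaaaa => aaaaa => aaa => a
  | abaaaaba => aaaaaba => aaaba => aba => aa => ε

aa->; ab->a; baa->; bab->bb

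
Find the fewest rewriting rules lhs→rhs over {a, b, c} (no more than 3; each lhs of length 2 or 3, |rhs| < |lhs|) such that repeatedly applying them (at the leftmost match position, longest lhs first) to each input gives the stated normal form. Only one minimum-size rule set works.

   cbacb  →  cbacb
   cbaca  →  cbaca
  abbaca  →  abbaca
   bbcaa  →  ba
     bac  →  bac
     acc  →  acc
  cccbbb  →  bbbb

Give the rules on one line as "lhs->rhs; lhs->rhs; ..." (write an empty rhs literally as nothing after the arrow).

bca->; ccc->b

  | cbacb
  | cbaca
  | abbaca
  | bbcaa => ba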